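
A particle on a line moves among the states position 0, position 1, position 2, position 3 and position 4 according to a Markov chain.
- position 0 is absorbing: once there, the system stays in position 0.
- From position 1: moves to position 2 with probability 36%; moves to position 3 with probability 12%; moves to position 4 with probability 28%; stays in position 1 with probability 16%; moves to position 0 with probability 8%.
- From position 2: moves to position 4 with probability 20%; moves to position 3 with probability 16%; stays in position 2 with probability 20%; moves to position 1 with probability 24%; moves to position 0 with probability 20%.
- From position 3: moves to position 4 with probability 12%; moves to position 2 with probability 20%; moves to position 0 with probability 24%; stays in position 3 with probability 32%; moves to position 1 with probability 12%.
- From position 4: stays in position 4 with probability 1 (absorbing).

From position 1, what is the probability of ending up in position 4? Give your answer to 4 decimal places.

Let h(s) be the probability of absorption at position 4 starting from transient state s. Then h(position 4) = 1 and h(position 0) = 0. By first-step analysis:
h(position 1) = 0.08·0 + 0.16·h(position 1) + 0.36·h(position 2) + 0.12·h(position 3) + 0.28·1
h(position 2) = 0.2·0 + 0.24·h(position 1) + 0.2·h(position 2) + 0.16·h(position 3) + 0.2·1
h(position 3) = 0.24·0 + 0.12·h(position 1) + 0.2·h(position 2) + 0.32·h(position 3) + 0.12·1
Solving: h(position 1) = 0.6209, h(position 2) = 0.5243, h(position 3) = 0.4403.
Starting from position 1, the probability is 0.6209.

0.6209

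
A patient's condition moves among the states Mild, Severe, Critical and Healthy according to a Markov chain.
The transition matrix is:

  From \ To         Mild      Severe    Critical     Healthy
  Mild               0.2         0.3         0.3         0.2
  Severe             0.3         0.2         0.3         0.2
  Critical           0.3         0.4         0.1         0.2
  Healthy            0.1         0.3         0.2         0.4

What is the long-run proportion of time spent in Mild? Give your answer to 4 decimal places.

Let the stationary distribution be π with π = πP and π_1 + π_2 + π_3 + π_4 = 1.
π_1 = 0.2·π_1 + 0.3·π_2 + 0.3·π_3 + 0.1·π_4
π_2 = 0.3·π_1 + 0.2·π_2 + 0.4·π_3 + 0.3·π_4
π_3 = 0.3·π_1 + 0.3·π_2 + 0.1·π_3 + 0.2·π_4
Solving with the normalization constraint gives π = (0.2273, 0.2936, 0.2292, 0.2500).
So the stationary probability of Mild is 0.2273.

0.2273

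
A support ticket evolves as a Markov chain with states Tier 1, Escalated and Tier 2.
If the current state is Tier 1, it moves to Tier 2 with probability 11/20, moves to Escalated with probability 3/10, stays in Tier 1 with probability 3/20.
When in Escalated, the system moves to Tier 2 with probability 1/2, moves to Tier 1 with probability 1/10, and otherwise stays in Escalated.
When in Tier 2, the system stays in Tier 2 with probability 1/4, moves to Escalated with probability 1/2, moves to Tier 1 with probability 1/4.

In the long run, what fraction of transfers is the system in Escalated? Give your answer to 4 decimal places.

0.4237

Let the stationary distribution be π with π = πP and π_1 + π_2 + π_3 = 1.
π_1 = 0.15·π_1 + 0.1·π_2 + 0.25·π_3
π_2 = 0.3·π_1 + 0.4·π_2 + 0.5·π_3
Solving with the normalization constraint gives π = (0.1695, 0.4237, 0.4068).
So the stationary probability of Escalated is 0.4237.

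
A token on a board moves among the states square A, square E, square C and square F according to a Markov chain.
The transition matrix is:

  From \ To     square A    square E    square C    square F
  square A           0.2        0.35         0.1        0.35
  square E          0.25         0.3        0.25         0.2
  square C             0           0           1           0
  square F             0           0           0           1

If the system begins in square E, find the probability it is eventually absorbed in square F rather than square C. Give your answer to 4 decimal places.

Let h(s) be the probability of absorption at square F starting from transient state s. Then h(square F) = 1 and h(square C) = 0. By first-step analysis:
h(square A) = 0.2·h(square A) + 0.35·h(square E) + 0.1·0 + 0.35·1
h(square E) = 0.25·h(square A) + 0.3·h(square E) + 0.25·0 + 0.2·1
Solving: h(square A) = 0.6667, h(square E) = 0.5238.
Starting from square E, the probability is 0.5238.

0.5238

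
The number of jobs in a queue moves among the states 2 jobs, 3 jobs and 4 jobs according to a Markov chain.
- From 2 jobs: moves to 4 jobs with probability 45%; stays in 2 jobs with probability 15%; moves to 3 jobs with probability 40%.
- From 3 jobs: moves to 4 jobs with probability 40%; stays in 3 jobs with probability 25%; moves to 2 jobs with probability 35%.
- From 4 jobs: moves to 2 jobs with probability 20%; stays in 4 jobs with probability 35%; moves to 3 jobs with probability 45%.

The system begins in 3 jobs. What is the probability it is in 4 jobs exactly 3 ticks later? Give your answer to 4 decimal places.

Propagate the distribution vector 3 ticks from 3 jobs.
After 0 ticks: (0.0000, 1.0000, 0.0000)
After 1 tick: (0.3500, 0.2500, 0.4000)
After 2 ticks: (0.2200, 0.3825, 0.3975)
After 3 ticks: (0.2464, 0.3625, 0.3911)
P(in 4 jobs after 3 ticks) = 0.3911

0.3911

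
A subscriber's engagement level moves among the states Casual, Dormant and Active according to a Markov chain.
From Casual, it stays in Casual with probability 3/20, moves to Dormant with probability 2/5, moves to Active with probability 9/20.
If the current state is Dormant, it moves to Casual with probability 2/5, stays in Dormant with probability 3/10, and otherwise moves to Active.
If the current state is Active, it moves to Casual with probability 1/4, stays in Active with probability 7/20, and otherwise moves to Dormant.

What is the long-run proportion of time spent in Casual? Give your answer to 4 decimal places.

0.2769

Let the stationary distribution be π with π = πP and π_1 + π_2 + π_3 = 1.
π_1 = 0.15·π_1 + 0.4·π_2 + 0.25·π_3
π_2 = 0.4·π_1 + 0.3·π_2 + 0.4·π_3
Solving with the normalization constraint gives π = (0.2769, 0.3636, 0.3595).
So the stationary probability of Casual is 0.2769.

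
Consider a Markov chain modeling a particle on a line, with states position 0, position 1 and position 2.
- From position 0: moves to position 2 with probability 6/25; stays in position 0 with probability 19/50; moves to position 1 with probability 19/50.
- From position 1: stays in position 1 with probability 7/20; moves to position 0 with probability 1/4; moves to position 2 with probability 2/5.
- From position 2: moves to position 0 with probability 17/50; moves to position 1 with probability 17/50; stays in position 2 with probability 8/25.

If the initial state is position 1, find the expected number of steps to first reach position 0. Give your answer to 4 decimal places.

Let t(s) be the expected number of steps to first reach position 0 from state s, with t(position 0) = 0. Conditioning on the first step:
t(position 1) = 1 + 0.35·t(position 1) + 0.4·t(position 2)
t(position 2) = 1 + 0.34·t(position 1) + 0.32·t(position 2)
Solving: t(position 1) = 3.5294, t(position 2) = 3.2353.
Expected steps from position 1 to position 0: 3.5294.

3.5294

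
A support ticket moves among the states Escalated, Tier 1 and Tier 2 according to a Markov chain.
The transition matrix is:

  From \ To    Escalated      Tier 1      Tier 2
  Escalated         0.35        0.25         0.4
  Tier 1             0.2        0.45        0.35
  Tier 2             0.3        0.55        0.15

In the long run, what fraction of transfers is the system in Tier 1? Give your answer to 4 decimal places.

0.4261

Let the stationary distribution be π with π = πP and π_1 + π_2 + π_3 = 1.
π_1 = 0.35·π_1 + 0.2·π_2 + 0.3·π_3
π_2 = 0.25·π_1 + 0.45·π_2 + 0.55·π_3
Solving with the normalization constraint gives π = (0.2709, 0.4261, 0.3030).
So the stationary probability of Tier 1 is 0.4261.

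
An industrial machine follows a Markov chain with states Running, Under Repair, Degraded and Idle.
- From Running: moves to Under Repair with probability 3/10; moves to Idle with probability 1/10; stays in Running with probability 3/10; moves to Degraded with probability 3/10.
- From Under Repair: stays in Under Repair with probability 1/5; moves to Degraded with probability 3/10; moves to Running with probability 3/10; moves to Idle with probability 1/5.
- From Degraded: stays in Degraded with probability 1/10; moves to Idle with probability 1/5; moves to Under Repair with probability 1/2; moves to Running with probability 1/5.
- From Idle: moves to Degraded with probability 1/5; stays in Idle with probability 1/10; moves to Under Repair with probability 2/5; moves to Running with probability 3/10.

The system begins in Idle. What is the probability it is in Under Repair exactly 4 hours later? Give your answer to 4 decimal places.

0.3289

Propagate the distribution vector 4 hours from Idle.
After 0 hours: (0.0000, 0.0000, 0.0000, 1.0000)
After 1 hour: (0.3000, 0.4000, 0.2000, 0.1000)
After 2 hours: (0.2800, 0.3100, 0.2500, 0.1600)
After 3 hours: (0.2750, 0.3350, 0.2340, 0.1560)
After 4 hours: (0.2766, 0.3289, 0.2376, 0.1569)
P(in Under Repair after 4 hours) = 0.3289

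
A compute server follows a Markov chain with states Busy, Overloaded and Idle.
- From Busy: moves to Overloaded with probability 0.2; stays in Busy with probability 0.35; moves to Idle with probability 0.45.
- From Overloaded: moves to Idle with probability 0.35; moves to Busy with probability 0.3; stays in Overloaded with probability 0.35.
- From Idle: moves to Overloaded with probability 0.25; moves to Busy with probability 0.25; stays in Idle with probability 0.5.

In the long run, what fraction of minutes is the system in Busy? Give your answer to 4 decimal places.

Let the stationary distribution be π with π = πP and π_1 + π_2 + π_3 = 1.
π_1 = 0.35·π_1 + 0.3·π_2 + 0.25·π_3
π_2 = 0.2·π_1 + 0.35·π_2 + 0.25·π_3
Solving with the normalization constraint gives π = (0.2923, 0.2615, 0.4462).
So the stationary probability of Busy is 0.2923.

0.2923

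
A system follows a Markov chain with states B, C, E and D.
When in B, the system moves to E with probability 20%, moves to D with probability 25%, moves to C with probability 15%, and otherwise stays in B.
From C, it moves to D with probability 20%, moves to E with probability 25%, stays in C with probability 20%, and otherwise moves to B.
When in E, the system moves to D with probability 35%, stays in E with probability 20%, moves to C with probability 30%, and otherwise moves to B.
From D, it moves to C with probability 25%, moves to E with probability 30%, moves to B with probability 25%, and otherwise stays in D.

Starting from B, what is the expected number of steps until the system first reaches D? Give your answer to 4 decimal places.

Let t(s) be the expected number of steps to first reach D from state s, with t(D) = 0. Conditioning on the first step:
t(B) = 1 + 0.4·t(B) + 0.15·t(C) + 0.2·t(E)
t(C) = 1 + 0.35·t(B) + 0.2·t(C) + 0.25·t(E)
t(E) = 1 + 0.15·t(B) + 0.3·t(C) + 0.2·t(E)
Solving: t(B) = 3.8255, t(C) = 4.0081, t(E) = 3.4703.
Expected steps from B to D: 3.8255.

3.8255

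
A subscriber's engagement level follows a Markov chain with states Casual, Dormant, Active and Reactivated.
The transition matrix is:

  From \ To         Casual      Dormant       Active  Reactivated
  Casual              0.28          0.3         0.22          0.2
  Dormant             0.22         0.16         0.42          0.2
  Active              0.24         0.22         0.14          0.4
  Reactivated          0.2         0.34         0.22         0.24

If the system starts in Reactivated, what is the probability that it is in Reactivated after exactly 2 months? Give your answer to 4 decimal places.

0.2536

Propagate the distribution vector 2 months from Reactivated.
After 0 months: (0.0000, 0.0000, 0.0000, 1.0000)
After 1 month: (0.2000, 0.3400, 0.2200, 0.2400)
After 2 months: (0.2316, 0.2444, 0.2704, 0.2536)
P(in Reactivated after 2 months) = 0.2536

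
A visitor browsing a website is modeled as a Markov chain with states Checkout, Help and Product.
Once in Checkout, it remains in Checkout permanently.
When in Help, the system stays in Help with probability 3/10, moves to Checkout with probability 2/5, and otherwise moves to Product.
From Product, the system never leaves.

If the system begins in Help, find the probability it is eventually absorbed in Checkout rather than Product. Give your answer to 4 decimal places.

Let h(s) be the probability of absorption at Checkout starting from transient state s. Then h(Checkout) = 1 and h(Product) = 0. By first-step analysis:
h(Help) = 0.4·1 + 0.3·h(Help) + 0.3·0
Solving: h(Help) = 0.5714.
Starting from Help, the probability is 0.5714.

0.5714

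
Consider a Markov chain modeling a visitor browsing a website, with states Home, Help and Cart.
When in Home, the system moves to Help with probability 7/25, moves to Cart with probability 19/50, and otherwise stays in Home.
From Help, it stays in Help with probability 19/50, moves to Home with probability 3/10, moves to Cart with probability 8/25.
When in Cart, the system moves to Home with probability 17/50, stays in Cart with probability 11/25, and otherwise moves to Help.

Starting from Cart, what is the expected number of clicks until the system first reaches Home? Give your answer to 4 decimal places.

3.0347

Let t(s) be the expected number of clicks to first reach Home from state s, with t(Home) = 0. Conditioning on the first click:
t(Help) = 1 + 0.38·t(Help) + 0.32·t(Cart)
t(Cart) = 1 + 0.22·t(Help) + 0.44·t(Cart)
Solving: t(Help) = 3.1792, t(Cart) = 3.0347.
Expected clicks from Cart to Home: 3.0347.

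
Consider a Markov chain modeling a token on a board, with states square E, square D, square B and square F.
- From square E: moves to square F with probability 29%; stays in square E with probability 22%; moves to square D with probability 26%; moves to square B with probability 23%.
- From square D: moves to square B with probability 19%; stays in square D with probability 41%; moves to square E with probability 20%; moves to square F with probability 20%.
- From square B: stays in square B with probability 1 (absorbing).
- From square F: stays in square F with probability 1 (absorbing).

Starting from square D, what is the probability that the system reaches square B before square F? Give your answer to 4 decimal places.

Let h(s) be the probability of absorption at square B starting from transient state s. Then h(square B) = 1 and h(square F) = 0. By first-step analysis:
h(square E) = 0.22·h(square E) + 0.26·h(square D) + 0.23·1 + 0.29·0
h(square D) = 0.2·h(square E) + 0.41·h(square D) + 0.19·1 + 0.2·0
Solving: h(square E) = 0.4535, h(square D) = 0.4757.
Starting from square D, the probability is 0.4757.

0.4757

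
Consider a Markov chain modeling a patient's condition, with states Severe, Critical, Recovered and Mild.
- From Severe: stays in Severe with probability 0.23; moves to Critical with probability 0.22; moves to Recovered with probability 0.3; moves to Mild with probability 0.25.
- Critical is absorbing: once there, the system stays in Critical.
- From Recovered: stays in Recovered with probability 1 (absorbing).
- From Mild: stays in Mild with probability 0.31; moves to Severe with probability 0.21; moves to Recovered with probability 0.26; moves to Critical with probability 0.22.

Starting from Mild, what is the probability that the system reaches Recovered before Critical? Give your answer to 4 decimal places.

0.5497

Let h(s) be the probability of absorption at Recovered starting from transient state s. Then h(Recovered) = 1 and h(Critical) = 0. By first-step analysis:
h(Severe) = 0.23·h(Severe) + 0.22·0 + 0.3·1 + 0.25·h(Mild)
h(Mild) = 0.21·h(Severe) + 0.22·0 + 0.26·1 + 0.31·h(Mild)
Solving: h(Severe) = 0.5681, h(Mild) = 0.5497.
Starting from Mild, the probability is 0.5497.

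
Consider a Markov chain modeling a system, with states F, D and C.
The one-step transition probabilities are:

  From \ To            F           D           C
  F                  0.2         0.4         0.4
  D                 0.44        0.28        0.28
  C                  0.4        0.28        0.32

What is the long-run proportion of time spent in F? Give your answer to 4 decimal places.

Let the stationary distribution be π with π = πP and π_1 + π_2 + π_3 = 1.
π_1 = 0.2·π_1 + 0.44·π_2 + 0.4·π_3
π_2 = 0.4·π_1 + 0.28·π_2 + 0.28·π_3
Solving with the normalization constraint gives π = (0.3440, 0.3213, 0.3347).
So the stationary probability of F is 0.3440.

0.3440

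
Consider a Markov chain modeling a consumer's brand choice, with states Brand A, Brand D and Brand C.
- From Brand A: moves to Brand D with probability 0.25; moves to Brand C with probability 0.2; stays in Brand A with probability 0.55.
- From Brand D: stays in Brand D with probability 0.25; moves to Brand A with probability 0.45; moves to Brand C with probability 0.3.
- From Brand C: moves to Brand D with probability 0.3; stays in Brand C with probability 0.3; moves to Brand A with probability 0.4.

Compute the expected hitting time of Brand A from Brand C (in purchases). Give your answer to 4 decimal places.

Let t(s) be the expected number of purchases to first reach Brand A from state s, with t(Brand A) = 0. Conditioning on the first purchase:
t(Brand D) = 1 + 0.25·t(Brand D) + 0.3·t(Brand C)
t(Brand C) = 1 + 0.3·t(Brand D) + 0.3·t(Brand C)
Solving: t(Brand D) = 2.2989, t(Brand C) = 2.4138.
Expected purchases from Brand C to Brand A: 2.4138.

2.4138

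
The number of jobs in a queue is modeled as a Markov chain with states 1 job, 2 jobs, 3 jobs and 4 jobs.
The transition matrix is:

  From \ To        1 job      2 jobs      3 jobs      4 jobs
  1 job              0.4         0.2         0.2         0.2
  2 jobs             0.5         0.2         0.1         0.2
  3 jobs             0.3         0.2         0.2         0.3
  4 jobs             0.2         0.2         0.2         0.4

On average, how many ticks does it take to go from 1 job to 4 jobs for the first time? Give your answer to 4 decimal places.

Let t(s) be the expected number of ticks to first reach 4 jobs from state s, with t(4 jobs) = 0. Conditioning on the first tick:
t(1 job) = 1 + 0.4·t(1 job) + 0.2·t(2 jobs) + 0.2·t(3 jobs)
t(2 jobs) = 1 + 0.5·t(1 job) + 0.2·t(2 jobs) + 0.1·t(3 jobs)
t(3 jobs) = 1 + 0.3·t(1 job) + 0.2·t(2 jobs) + 0.2·t(3 jobs)
Solving: t(1 job) = 4.5872, t(2 jobs) = 4.6330, t(3 jobs) = 4.1284.
Expected ticks from 1 job to 4 jobs: 4.5872.

4.5872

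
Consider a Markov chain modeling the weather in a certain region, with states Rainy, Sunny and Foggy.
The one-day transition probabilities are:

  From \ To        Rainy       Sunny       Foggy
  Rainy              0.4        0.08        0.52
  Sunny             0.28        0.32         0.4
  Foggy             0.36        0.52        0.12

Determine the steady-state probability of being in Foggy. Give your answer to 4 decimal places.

0.3453

Let the stationary distribution be π with π = πP and π_1 + π_2 + π_3 = 1.
π_1 = 0.4·π_1 + 0.28·π_2 + 0.36·π_3
π_2 = 0.08·π_1 + 0.32·π_2 + 0.52·π_3
Solving with the normalization constraint gives π = (0.3496, 0.3052, 0.3453).
So the stationary probability of Foggy is 0.3453.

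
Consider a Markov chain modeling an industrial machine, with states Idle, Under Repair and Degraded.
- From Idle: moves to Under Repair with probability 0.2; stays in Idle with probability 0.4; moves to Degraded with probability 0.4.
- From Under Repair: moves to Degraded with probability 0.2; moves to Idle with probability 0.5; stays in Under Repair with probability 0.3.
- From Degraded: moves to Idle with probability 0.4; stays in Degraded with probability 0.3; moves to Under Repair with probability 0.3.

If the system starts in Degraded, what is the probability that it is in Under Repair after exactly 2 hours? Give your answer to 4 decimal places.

Sum over the intermediate state after 1 hour:
P = P(Degraded→Idle)·P(Idle→Under Repair) + P(Degraded→Under Repair)·P(Under Repair→Under Repair) + P(Degraded→Degraded)·P(Degraded→Under Repair)
  = 0.4×0.2 + 0.3×0.3 + 0.3×0.3
  = 0.0800 + 0.0900 + 0.0900 = 0.2600

0.2600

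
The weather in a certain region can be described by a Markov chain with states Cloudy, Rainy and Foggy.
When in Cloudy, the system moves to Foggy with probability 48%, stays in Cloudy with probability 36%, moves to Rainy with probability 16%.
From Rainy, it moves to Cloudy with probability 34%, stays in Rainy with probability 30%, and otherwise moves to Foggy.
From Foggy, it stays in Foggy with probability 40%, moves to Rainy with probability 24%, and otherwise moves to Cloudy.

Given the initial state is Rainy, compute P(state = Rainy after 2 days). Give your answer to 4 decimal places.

Sum over the intermediate state after 1 day:
P = P(Rainy→Cloudy)·P(Cloudy→Rainy) + P(Rainy→Rainy)·P(Rainy→Rainy) + P(Rainy→Foggy)·P(Foggy→Rainy)
  = 0.34×0.16 + 0.3×0.3 + 0.36×0.24
  = 0.0544 + 0.0900 + 0.0864 = 0.2308

0.2308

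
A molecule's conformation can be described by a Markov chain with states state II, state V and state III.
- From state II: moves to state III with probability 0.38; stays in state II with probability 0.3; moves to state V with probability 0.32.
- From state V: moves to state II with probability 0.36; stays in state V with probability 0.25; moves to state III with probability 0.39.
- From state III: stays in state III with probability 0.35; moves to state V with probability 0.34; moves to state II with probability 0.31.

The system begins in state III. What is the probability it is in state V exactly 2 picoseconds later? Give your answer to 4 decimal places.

Sum over the intermediate state after 1 picosecond:
P = P(state III→state II)·P(state II→state V) + P(state III→state V)·P(state V→state V) + P(state III→state III)·P(state III→state V)
  = 0.31×0.32 + 0.34×0.25 + 0.35×0.34
  = 0.0992 + 0.0850 + 0.1190 = 0.3032

0.3032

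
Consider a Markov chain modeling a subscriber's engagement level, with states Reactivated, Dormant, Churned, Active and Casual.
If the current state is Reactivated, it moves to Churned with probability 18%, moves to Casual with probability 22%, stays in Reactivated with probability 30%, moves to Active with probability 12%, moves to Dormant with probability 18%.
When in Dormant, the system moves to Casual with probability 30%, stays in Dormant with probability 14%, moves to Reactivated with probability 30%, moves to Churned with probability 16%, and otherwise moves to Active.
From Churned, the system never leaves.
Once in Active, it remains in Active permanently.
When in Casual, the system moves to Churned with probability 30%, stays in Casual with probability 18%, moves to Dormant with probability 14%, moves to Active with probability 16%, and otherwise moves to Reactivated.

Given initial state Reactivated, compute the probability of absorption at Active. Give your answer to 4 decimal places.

Let h(s) be the probability of absorption at Active starting from transient state s. Then h(Active) = 1 and h(Churned) = 0. By first-step analysis:
h(Reactivated) = 0.3·h(Reactivated) + 0.18·h(Dormant) + 0.18·0 + 0.12·1 + 0.22·h(Casual)
h(Dormant) = 0.3·h(Reactivated) + 0.14·h(Dormant) + 0.16·0 + 0.1·1 + 0.3·h(Casual)
h(Casual) = 0.22·h(Reactivated) + 0.14·h(Dormant) + 0.3·0 + 0.16·1 + 0.18·h(Casual)
Solving: h(Reactivated) = 0.3817, h(Dormant) = 0.3756, h(Casual) = 0.3616.
Starting from Reactivated, the probability is 0.3817.

0.3817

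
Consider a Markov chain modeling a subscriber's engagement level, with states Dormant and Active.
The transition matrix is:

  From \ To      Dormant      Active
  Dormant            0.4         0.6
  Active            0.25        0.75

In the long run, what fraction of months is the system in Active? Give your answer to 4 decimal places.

0.7059

Let the stationary distribution be π with π = πP and π_1 + π_2 = 1.
π_1 = 0.4·π_1 + 0.25·π_2
Solving with the normalization constraint gives π = (0.2941, 0.7059).
So the stationary probability of Active is 0.7059.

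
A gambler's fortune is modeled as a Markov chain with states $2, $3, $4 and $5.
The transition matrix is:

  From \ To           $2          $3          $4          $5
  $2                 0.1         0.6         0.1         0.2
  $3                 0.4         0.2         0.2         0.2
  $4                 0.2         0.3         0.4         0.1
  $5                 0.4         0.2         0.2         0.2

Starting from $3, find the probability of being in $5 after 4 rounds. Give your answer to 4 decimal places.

0.1784

Propagate the distribution vector 4 rounds from $3.
After 0 rounds: (0.0000, 1.0000, 0.0000, 0.0000)
After 1 round: (0.4000, 0.2000, 0.2000, 0.2000)
After 2 rounds: (0.2400, 0.3800, 0.2000, 0.1800)
After 3 rounds: (0.2880, 0.3160, 0.2160, 0.1800)
After 4 rounds: (0.2704, 0.3368, 0.2144, 0.1784)
P(in $5 after 4 rounds) = 0.1784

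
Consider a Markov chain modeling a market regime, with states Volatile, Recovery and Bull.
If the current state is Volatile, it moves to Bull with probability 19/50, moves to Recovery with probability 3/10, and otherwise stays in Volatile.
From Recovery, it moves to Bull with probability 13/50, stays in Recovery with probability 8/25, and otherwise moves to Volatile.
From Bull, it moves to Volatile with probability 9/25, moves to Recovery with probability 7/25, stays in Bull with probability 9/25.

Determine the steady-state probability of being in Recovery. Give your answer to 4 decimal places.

Let the stationary distribution be π with π = πP and π_1 + π_2 + π_3 = 1.
π_1 = 0.32·π_1 + 0.42·π_2 + 0.36·π_3
π_2 = 0.3·π_1 + 0.32·π_2 + 0.28·π_3
Solving with the normalization constraint gives π = (0.3634, 0.2992, 0.3373).
So the stationary probability of Recovery is 0.2992.

0.2992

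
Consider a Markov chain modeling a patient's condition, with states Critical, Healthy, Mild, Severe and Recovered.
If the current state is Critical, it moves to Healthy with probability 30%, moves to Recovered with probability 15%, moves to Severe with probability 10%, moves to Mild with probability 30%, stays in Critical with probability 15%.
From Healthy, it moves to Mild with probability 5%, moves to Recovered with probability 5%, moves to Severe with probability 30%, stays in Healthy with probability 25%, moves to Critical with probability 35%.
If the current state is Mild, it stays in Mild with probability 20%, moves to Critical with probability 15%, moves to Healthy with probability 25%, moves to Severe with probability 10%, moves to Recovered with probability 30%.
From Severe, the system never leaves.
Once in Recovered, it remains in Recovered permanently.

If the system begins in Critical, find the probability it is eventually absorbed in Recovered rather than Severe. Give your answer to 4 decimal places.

Let h(s) be the probability of absorption at Recovered starting from transient state s. Then h(Recovered) = 1 and h(Severe) = 0. By first-step analysis:
h(Critical) = 0.15·h(Critical) + 0.3·h(Healthy) + 0.3·h(Mild) + 0.1·0 + 0.15·1
h(Healthy) = 0.35·h(Critical) + 0.25·h(Healthy) + 0.05·h(Mild) + 0.3·0 + 0.05·1
h(Mild) = 0.15·h(Critical) + 0.25·h(Healthy) + 0.2·h(Mild) + 0.1·0 + 0.3·1
Solving: h(Critical) = 0.4981, h(Healthy) = 0.3373, h(Mild) = 0.5738.
Starting from Critical, the probability is 0.4981.

0.4981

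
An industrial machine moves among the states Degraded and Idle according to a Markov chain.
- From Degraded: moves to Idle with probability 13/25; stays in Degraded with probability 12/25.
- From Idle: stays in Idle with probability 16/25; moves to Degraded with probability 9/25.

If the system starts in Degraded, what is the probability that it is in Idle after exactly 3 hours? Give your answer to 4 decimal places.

0.5899

Propagate the distribution vector 3 hours from Degraded.
After 0 hours: (1.0000, 0.0000)
After 1 hour: (0.4800, 0.5200)
After 2 hours: (0.4176, 0.5824)
After 3 hours: (0.4101, 0.5899)
P(in Idle after 3 hours) = 0.5899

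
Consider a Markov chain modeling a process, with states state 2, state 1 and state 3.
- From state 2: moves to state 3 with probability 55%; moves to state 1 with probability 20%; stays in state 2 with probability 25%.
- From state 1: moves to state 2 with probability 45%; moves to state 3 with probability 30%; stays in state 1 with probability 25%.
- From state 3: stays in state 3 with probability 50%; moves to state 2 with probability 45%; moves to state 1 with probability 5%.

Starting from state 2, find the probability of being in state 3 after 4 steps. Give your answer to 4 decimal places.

Propagate the distribution vector 4 steps from state 2.
After 0 steps: (1.0000, 0.0000, 0.0000)
After 1 step: (0.2500, 0.2000, 0.5500)
After 2 steps: (0.4000, 0.1275, 0.4725)
After 3 steps: (0.3700, 0.1355, 0.4945)
After 4 steps: (0.3760, 0.1326, 0.4914)
P(in state 3 after 4 steps) = 0.4914

0.4914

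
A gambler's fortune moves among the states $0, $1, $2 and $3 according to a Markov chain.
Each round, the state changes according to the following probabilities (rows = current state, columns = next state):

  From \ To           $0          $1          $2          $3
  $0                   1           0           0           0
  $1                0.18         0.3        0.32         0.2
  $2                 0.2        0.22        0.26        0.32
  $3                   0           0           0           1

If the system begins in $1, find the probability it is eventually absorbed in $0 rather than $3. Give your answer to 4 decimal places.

Let h(s) be the probability of absorption at $0 starting from transient state s. Then h($0) = 1 and h($3) = 0. By first-step analysis:
h($1) = 0.18·1 + 0.3·h($1) + 0.32·h($2) + 0.2·0
h($2) = 0.2·1 + 0.22·h($1) + 0.26·h($2) + 0.32·0
Solving: h($1) = 0.4406, h($2) = 0.4013.
Starting from $1, the probability is 0.4406.

0.4406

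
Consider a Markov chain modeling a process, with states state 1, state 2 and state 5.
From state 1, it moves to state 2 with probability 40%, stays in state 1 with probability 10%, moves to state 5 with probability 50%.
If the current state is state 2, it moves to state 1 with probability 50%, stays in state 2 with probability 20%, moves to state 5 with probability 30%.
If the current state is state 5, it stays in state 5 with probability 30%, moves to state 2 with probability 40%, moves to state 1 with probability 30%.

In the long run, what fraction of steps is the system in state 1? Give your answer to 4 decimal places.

0.3056

Let the stationary distribution be π with π = πP and π_1 + π_2 + π_3 = 1.
π_1 = 0.1·π_1 + 0.5·π_2 + 0.3·π_3
π_2 = 0.4·π_1 + 0.2·π_2 + 0.4·π_3
Solving with the normalization constraint gives π = (0.3056, 0.3333, 0.3611).
So the stationary probability of state 1 is 0.3056.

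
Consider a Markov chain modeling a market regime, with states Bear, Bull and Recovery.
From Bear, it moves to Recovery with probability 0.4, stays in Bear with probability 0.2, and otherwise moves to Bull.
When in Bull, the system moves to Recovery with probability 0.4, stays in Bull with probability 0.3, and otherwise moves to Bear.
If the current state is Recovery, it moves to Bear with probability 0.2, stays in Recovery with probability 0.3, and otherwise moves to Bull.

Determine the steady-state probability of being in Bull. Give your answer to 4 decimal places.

0.3967

Let the stationary distribution be π with π = πP and π_1 + π_2 + π_3 = 1.
π_1 = 0.2·π_1 + 0.3·π_2 + 0.2·π_3
π_2 = 0.4·π_1 + 0.3·π_2 + 0.5·π_3
Solving with the normalization constraint gives π = (0.2397, 0.3967, 0.3636).
So the stationary probability of Bull is 0.3967.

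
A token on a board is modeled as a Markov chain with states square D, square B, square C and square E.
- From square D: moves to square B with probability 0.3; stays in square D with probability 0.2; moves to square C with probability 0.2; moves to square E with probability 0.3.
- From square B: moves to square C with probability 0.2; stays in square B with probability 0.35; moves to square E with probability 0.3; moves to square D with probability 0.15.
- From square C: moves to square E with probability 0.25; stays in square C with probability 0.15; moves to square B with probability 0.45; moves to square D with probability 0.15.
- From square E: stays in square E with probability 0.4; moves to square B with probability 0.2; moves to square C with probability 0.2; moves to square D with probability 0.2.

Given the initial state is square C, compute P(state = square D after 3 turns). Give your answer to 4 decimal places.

Propagate the distribution vector 3 turns from square C.
After 0 turns: (0.0000, 0.0000, 1.0000, 0.0000)
After 1 turn: (0.1500, 0.4500, 0.1500, 0.2500)
After 2 turns: (0.1700, 0.3200, 0.1925, 0.3175)
After 3 turns: (0.1744, 0.3131, 0.1904, 0.3221)
P(in square D after 3 turns) = 0.1744

0.1744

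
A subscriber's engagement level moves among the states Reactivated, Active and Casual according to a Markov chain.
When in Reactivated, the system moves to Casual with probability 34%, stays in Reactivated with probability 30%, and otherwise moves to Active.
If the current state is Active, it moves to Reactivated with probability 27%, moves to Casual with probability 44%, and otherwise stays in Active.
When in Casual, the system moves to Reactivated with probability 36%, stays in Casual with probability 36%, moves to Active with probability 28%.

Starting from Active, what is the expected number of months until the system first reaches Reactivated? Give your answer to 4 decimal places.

3.2609

Let t(s) be the expected number of months to first reach Reactivated from state s, with t(Reactivated) = 0. Conditioning on the first month:
t(Active) = 1 + 0.29·t(Active) + 0.44·t(Casual)
t(Casual) = 1 + 0.28·t(Active) + 0.36·t(Casual)
Solving: t(Active) = 3.2609, t(Casual) = 2.9891.
Expected months from Active to Reactivated: 3.2609.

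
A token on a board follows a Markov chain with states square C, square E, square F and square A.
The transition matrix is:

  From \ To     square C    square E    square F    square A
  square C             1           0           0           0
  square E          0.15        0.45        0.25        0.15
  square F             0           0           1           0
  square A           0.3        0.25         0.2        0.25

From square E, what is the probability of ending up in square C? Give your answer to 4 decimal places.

Let h(s) be the probability of absorption at square C starting from transient state s. Then h(square C) = 1 and h(square F) = 0. By first-step analysis:
h(square E) = 0.15·1 + 0.45·h(square E) + 0.25·0 + 0.15·h(square A)
h(square A) = 0.3·1 + 0.25·h(square E) + 0.2·0 + 0.25·h(square A)
Solving: h(square E) = 0.4200, h(square A) = 0.5400.
Starting from square E, the probability is 0.4200.

0.4200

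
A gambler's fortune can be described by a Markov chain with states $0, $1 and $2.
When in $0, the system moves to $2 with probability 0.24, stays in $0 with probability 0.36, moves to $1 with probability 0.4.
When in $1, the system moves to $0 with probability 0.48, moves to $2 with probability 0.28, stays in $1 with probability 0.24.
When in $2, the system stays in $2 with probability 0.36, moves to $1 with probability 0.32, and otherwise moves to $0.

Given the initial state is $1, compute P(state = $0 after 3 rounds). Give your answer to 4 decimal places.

Propagate the distribution vector 3 rounds from $1.
After 0 rounds: (0.0000, 1.0000, 0.0000)
After 1 round: (0.4800, 0.2400, 0.2800)
After 2 rounds: (0.3776, 0.3392, 0.2832)
After 3 rounds: (0.3894, 0.3231, 0.2876)
P(in $0 after 3 rounds) = 0.3894

0.3894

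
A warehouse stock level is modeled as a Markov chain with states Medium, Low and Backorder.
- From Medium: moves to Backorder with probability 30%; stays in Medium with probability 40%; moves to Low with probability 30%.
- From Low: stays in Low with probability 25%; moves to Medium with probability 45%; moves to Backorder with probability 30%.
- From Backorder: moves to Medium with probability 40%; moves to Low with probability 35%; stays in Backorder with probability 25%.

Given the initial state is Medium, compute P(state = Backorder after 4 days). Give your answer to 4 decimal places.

Propagate the distribution vector 4 days from Medium.
After 0 days: (1.0000, 0.0000, 0.0000)
After 1 day: (0.4000, 0.3000, 0.3000)
After 2 days: (0.4150, 0.3000, 0.2850)
After 3 days: (0.4150, 0.2993, 0.2858)
After 4 days: (0.4150, 0.2993, 0.2857)
P(in Backorder after 4 days) = 0.2857

0.2857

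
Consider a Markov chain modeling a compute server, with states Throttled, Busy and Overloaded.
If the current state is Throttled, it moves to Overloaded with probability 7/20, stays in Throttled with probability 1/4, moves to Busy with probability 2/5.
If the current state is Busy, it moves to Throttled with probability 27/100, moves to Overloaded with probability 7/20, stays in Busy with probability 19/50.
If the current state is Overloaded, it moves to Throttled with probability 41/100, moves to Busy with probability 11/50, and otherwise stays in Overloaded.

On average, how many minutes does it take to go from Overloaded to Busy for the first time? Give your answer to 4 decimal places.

Let t(s) be the expected number of minutes to first reach Busy from state s, with t(Busy) = 0. Conditioning on the first minute:
t(Throttled) = 1 + 0.25·t(Throttled) + 0.35·t(Overloaded)
t(Overloaded) = 1 + 0.41·t(Throttled) + 0.37·t(Overloaded)
Solving: t(Throttled) = 2.9787, t(Overloaded) = 3.5258.
Expected minutes from Overloaded to Busy: 3.5258.

3.5258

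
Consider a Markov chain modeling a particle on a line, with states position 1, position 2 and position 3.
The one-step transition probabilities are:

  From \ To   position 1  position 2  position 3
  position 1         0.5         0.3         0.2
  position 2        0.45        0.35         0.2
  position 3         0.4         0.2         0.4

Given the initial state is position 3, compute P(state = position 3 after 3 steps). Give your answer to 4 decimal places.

Propagate the distribution vector 3 steps from position 3.
After 0 steps: (0.0000, 0.0000, 1.0000)
After 1 step: (0.4000, 0.2000, 0.4000)
After 2 steps: (0.4500, 0.2700, 0.2800)
After 3 steps: (0.4585, 0.2855, 0.2560)
P(in position 3 after 3 steps) = 0.2560

0.2560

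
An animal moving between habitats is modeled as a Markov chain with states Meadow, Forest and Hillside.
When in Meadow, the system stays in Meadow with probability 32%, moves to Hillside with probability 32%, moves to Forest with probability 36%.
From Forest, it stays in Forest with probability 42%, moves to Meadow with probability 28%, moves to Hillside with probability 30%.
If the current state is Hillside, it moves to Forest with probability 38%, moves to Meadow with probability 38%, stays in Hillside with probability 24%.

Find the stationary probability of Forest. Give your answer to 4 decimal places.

Let the stationary distribution be π with π = πP and π_1 + π_2 + π_3 = 1.
π_1 = 0.32·π_1 + 0.28·π_2 + 0.38·π_3
π_2 = 0.36·π_1 + 0.42·π_2 + 0.38·π_3
Solving with the normalization constraint gives π = (0.3218, 0.3891, 0.2891).
So the stationary probability of Forest is 0.3891.

0.3891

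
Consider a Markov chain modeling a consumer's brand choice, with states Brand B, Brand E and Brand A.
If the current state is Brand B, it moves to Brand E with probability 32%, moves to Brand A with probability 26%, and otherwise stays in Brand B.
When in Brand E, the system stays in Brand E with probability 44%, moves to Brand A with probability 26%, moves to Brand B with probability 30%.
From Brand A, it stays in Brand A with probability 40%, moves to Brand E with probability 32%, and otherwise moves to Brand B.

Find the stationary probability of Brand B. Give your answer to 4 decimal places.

0.3340

Let the stationary distribution be π with π = πP and π_1 + π_2 + π_3 = 1.
π_1 = 0.42·π_1 + 0.3·π_2 + 0.28·π_3
π_2 = 0.32·π_1 + 0.44·π_2 + 0.32·π_3
Solving with the normalization constraint gives π = (0.3340, 0.3636, 0.3023).
So the stationary probability of Brand B is 0.3340.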